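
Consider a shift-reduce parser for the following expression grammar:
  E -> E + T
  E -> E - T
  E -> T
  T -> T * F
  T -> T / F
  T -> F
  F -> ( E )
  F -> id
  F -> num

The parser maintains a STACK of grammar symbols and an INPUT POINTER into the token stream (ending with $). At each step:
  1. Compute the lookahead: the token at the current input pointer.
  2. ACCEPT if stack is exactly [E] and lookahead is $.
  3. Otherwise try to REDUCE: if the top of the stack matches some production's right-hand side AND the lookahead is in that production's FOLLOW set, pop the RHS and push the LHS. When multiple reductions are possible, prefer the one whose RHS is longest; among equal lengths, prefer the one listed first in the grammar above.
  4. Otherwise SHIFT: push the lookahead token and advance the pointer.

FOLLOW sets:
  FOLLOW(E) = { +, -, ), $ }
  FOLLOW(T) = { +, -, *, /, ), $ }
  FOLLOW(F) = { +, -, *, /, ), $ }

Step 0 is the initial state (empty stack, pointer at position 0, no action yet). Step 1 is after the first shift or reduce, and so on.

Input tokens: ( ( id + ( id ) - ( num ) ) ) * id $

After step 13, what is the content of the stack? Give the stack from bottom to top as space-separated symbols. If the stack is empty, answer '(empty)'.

Step 1: shift (. Stack=[(] ptr=1 lookahead=( remaining=[( id + ( id ) - ( num ) ) ) * id $]
Step 2: shift (. Stack=[( (] ptr=2 lookahead=id remaining=[id + ( id ) - ( num ) ) ) * id $]
Step 3: shift id. Stack=[( ( id] ptr=3 lookahead=+ remaining=[+ ( id ) - ( num ) ) ) * id $]
Step 4: reduce F->id. Stack=[( ( F] ptr=3 lookahead=+ remaining=[+ ( id ) - ( num ) ) ) * id $]
Step 5: reduce T->F. Stack=[( ( T] ptr=3 lookahead=+ remaining=[+ ( id ) - ( num ) ) ) * id $]
Step 6: reduce E->T. Stack=[( ( E] ptr=3 lookahead=+ remaining=[+ ( id ) - ( num ) ) ) * id $]
Step 7: shift +. Stack=[( ( E +] ptr=4 lookahead=( remaining=[( id ) - ( num ) ) ) * id $]
Step 8: shift (. Stack=[( ( E + (] ptr=5 lookahead=id remaining=[id ) - ( num ) ) ) * id $]
Step 9: shift id. Stack=[( ( E + ( id] ptr=6 lookahead=) remaining=[) - ( num ) ) ) * id $]
Step 10: reduce F->id. Stack=[( ( E + ( F] ptr=6 lookahead=) remaining=[) - ( num ) ) ) * id $]
Step 11: reduce T->F. Stack=[( ( E + ( T] ptr=6 lookahead=) remaining=[) - ( num ) ) ) * id $]
Step 12: reduce E->T. Stack=[( ( E + ( E] ptr=6 lookahead=) remaining=[) - ( num ) ) ) * id $]
Step 13: shift ). Stack=[( ( E + ( E )] ptr=7 lookahead=- remaining=[- ( num ) ) ) * id $]

Answer: ( ( E + ( E )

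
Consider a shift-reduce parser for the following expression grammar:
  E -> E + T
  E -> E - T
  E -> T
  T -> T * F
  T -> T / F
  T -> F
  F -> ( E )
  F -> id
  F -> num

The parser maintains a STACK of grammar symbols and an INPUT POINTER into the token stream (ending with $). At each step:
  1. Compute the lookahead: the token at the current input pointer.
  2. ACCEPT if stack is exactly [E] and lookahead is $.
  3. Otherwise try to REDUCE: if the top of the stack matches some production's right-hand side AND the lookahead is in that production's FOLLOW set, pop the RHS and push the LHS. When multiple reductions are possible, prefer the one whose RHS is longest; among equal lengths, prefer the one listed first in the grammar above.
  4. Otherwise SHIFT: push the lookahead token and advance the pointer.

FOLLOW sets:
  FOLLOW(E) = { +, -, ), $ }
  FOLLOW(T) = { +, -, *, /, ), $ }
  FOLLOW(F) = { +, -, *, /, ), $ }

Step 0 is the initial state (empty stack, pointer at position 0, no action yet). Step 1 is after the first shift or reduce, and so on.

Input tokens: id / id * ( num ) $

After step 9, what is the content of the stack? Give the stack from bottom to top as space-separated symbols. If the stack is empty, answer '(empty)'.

Answer: T * (

Derivation:
Step 1: shift id. Stack=[id] ptr=1 lookahead=/ remaining=[/ id * ( num ) $]
Step 2: reduce F->id. Stack=[F] ptr=1 lookahead=/ remaining=[/ id * ( num ) $]
Step 3: reduce T->F. Stack=[T] ptr=1 lookahead=/ remaining=[/ id * ( num ) $]
Step 4: shift /. Stack=[T /] ptr=2 lookahead=id remaining=[id * ( num ) $]
Step 5: shift id. Stack=[T / id] ptr=3 lookahead=* remaining=[* ( num ) $]
Step 6: reduce F->id. Stack=[T / F] ptr=3 lookahead=* remaining=[* ( num ) $]
Step 7: reduce T->T / F. Stack=[T] ptr=3 lookahead=* remaining=[* ( num ) $]
Step 8: shift *. Stack=[T *] ptr=4 lookahead=( remaining=[( num ) $]
Step 9: shift (. Stack=[T * (] ptr=5 lookahead=num remaining=[num ) $]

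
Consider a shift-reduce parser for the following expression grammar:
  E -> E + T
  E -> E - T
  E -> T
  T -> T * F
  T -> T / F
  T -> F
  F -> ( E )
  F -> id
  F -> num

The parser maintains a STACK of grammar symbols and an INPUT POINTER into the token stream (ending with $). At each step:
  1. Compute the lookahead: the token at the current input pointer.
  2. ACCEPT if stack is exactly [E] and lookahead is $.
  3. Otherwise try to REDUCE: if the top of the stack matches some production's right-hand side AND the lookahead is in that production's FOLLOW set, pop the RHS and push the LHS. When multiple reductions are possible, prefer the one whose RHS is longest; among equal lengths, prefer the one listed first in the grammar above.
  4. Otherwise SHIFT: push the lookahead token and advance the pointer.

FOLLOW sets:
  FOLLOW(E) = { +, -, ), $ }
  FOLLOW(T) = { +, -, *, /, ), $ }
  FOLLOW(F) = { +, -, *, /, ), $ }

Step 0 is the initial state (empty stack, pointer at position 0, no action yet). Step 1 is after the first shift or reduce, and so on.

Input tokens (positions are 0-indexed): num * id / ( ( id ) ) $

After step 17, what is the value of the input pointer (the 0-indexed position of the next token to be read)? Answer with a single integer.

Answer: 8

Derivation:
Step 1: shift num. Stack=[num] ptr=1 lookahead=* remaining=[* id / ( ( id ) ) $]
Step 2: reduce F->num. Stack=[F] ptr=1 lookahead=* remaining=[* id / ( ( id ) ) $]
Step 3: reduce T->F. Stack=[T] ptr=1 lookahead=* remaining=[* id / ( ( id ) ) $]
Step 4: shift *. Stack=[T *] ptr=2 lookahead=id remaining=[id / ( ( id ) ) $]
Step 5: shift id. Stack=[T * id] ptr=3 lookahead=/ remaining=[/ ( ( id ) ) $]
Step 6: reduce F->id. Stack=[T * F] ptr=3 lookahead=/ remaining=[/ ( ( id ) ) $]
Step 7: reduce T->T * F. Stack=[T] ptr=3 lookahead=/ remaining=[/ ( ( id ) ) $]
Step 8: shift /. Stack=[T /] ptr=4 lookahead=( remaining=[( ( id ) ) $]
Step 9: shift (. Stack=[T / (] ptr=5 lookahead=( remaining=[( id ) ) $]
Step 10: shift (. Stack=[T / ( (] ptr=6 lookahead=id remaining=[id ) ) $]
Step 11: shift id. Stack=[T / ( ( id] ptr=7 lookahead=) remaining=[) ) $]
Step 12: reduce F->id. Stack=[T / ( ( F] ptr=7 lookahead=) remaining=[) ) $]
Step 13: reduce T->F. Stack=[T / ( ( T] ptr=7 lookahead=) remaining=[) ) $]
Step 14: reduce E->T. Stack=[T / ( ( E] ptr=7 lookahead=) remaining=[) ) $]
Step 15: shift ). Stack=[T / ( ( E )] ptr=8 lookahead=) remaining=[) $]
Step 16: reduce F->( E ). Stack=[T / ( F] ptr=8 lookahead=) remaining=[) $]
Step 17: reduce T->F. Stack=[T / ( T] ptr=8 lookahead=) remaining=[) $]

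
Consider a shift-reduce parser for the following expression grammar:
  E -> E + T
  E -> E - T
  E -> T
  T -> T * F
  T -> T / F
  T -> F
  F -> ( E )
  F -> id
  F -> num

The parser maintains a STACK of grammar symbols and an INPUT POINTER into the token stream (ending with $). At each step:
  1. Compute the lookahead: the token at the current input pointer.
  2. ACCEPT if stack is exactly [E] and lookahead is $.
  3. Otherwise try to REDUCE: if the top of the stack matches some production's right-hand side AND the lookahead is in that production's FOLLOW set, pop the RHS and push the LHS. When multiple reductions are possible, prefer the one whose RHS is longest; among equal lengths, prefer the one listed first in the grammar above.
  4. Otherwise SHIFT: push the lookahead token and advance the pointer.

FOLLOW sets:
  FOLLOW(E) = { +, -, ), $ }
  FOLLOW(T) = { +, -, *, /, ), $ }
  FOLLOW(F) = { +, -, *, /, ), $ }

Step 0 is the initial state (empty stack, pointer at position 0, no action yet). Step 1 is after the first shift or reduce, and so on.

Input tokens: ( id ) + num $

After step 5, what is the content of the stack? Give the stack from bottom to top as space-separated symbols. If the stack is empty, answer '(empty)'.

Step 1: shift (. Stack=[(] ptr=1 lookahead=id remaining=[id ) + num $]
Step 2: shift id. Stack=[( id] ptr=2 lookahead=) remaining=[) + num $]
Step 3: reduce F->id. Stack=[( F] ptr=2 lookahead=) remaining=[) + num $]
Step 4: reduce T->F. Stack=[( T] ptr=2 lookahead=) remaining=[) + num $]
Step 5: reduce E->T. Stack=[( E] ptr=2 lookahead=) remaining=[) + num $]

Answer: ( E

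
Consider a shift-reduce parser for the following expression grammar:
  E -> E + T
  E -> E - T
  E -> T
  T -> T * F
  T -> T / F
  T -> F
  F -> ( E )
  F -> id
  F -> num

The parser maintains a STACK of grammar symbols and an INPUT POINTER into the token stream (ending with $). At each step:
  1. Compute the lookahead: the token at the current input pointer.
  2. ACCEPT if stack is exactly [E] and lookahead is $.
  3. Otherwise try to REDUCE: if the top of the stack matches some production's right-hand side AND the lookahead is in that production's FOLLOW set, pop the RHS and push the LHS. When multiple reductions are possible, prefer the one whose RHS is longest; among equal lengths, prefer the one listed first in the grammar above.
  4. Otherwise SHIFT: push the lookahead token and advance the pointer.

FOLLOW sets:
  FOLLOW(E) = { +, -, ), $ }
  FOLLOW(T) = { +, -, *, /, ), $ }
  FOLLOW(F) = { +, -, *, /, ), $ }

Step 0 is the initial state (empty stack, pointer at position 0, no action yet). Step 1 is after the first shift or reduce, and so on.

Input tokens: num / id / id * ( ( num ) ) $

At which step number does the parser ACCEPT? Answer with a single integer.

Step 1: shift num. Stack=[num] ptr=1 lookahead=/ remaining=[/ id / id * ( ( num ) ) $]
Step 2: reduce F->num. Stack=[F] ptr=1 lookahead=/ remaining=[/ id / id * ( ( num ) ) $]
Step 3: reduce T->F. Stack=[T] ptr=1 lookahead=/ remaining=[/ id / id * ( ( num ) ) $]
Step 4: shift /. Stack=[T /] ptr=2 lookahead=id remaining=[id / id * ( ( num ) ) $]
Step 5: shift id. Stack=[T / id] ptr=3 lookahead=/ remaining=[/ id * ( ( num ) ) $]
Step 6: reduce F->id. Stack=[T / F] ptr=3 lookahead=/ remaining=[/ id * ( ( num ) ) $]
Step 7: reduce T->T / F. Stack=[T] ptr=3 lookahead=/ remaining=[/ id * ( ( num ) ) $]
Step 8: shift /. Stack=[T /] ptr=4 lookahead=id remaining=[id * ( ( num ) ) $]
Step 9: shift id. Stack=[T / id] ptr=5 lookahead=* remaining=[* ( ( num ) ) $]
Step 10: reduce F->id. Stack=[T / F] ptr=5 lookahead=* remaining=[* ( ( num ) ) $]
Step 11: reduce T->T / F. Stack=[T] ptr=5 lookahead=* remaining=[* ( ( num ) ) $]
Step 12: shift *. Stack=[T *] ptr=6 lookahead=( remaining=[( ( num ) ) $]
Step 13: shift (. Stack=[T * (] ptr=7 lookahead=( remaining=[( num ) ) $]
Step 14: shift (. Stack=[T * ( (] ptr=8 lookahead=num remaining=[num ) ) $]
Step 15: shift num. Stack=[T * ( ( num] ptr=9 lookahead=) remaining=[) ) $]
Step 16: reduce F->num. Stack=[T * ( ( F] ptr=9 lookahead=) remaining=[) ) $]
Step 17: reduce T->F. Stack=[T * ( ( T] ptr=9 lookahead=) remaining=[) ) $]
Step 18: reduce E->T. Stack=[T * ( ( E] ptr=9 lookahead=) remaining=[) ) $]
Step 19: shift ). Stack=[T * ( ( E )] ptr=10 lookahead=) remaining=[) $]
Step 20: reduce F->( E ). Stack=[T * ( F] ptr=10 lookahead=) remaining=[) $]
Step 21: reduce T->F. Stack=[T * ( T] ptr=10 lookahead=) remaining=[) $]
Step 22: reduce E->T. Stack=[T * ( E] ptr=10 lookahead=) remaining=[) $]
Step 23: shift ). Stack=[T * ( E )] ptr=11 lookahead=$ remaining=[$]
Step 24: reduce F->( E ). Stack=[T * F] ptr=11 lookahead=$ remaining=[$]
Step 25: reduce T->T * F. Stack=[T] ptr=11 lookahead=$ remaining=[$]
Step 26: reduce E->T. Stack=[E] ptr=11 lookahead=$ remaining=[$]
Step 27: accept. Stack=[E] ptr=11 lookahead=$ remaining=[$]

Answer: 27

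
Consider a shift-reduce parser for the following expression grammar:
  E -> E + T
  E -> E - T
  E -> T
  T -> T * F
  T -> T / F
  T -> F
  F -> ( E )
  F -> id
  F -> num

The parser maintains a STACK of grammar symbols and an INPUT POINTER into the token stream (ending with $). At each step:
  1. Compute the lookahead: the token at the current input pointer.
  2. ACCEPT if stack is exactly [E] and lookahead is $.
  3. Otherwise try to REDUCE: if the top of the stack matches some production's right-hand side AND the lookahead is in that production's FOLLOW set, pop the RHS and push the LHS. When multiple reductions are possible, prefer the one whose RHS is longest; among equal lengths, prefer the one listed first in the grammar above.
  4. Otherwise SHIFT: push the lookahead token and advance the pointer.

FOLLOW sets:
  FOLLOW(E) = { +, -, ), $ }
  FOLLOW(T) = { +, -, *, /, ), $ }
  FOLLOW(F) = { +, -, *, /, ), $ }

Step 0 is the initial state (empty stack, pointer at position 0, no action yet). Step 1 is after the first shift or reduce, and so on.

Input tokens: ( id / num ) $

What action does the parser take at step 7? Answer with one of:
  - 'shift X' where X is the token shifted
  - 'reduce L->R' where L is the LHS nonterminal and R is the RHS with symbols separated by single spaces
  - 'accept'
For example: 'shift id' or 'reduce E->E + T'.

Step 1: shift (. Stack=[(] ptr=1 lookahead=id remaining=[id / num ) $]
Step 2: shift id. Stack=[( id] ptr=2 lookahead=/ remaining=[/ num ) $]
Step 3: reduce F->id. Stack=[( F] ptr=2 lookahead=/ remaining=[/ num ) $]
Step 4: reduce T->F. Stack=[( T] ptr=2 lookahead=/ remaining=[/ num ) $]
Step 5: shift /. Stack=[( T /] ptr=3 lookahead=num remaining=[num ) $]
Step 6: shift num. Stack=[( T / num] ptr=4 lookahead=) remaining=[) $]
Step 7: reduce F->num. Stack=[( T / F] ptr=4 lookahead=) remaining=[) $]

Answer: reduce F->num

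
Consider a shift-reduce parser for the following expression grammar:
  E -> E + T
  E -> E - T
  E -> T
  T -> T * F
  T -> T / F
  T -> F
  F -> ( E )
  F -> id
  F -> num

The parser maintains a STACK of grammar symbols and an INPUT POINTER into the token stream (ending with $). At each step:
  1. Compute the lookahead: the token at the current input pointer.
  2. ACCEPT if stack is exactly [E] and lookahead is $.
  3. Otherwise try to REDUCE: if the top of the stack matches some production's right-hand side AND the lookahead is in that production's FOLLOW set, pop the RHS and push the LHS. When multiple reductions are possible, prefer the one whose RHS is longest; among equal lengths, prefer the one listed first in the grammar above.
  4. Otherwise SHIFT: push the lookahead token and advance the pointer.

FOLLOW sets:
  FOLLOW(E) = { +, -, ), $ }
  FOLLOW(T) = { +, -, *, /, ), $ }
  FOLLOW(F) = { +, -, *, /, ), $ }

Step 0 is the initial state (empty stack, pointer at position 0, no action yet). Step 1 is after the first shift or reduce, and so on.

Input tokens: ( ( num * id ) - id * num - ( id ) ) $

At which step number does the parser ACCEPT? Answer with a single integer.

Step 1: shift (. Stack=[(] ptr=1 lookahead=( remaining=[( num * id ) - id * num - ( id ) ) $]
Step 2: shift (. Stack=[( (] ptr=2 lookahead=num remaining=[num * id ) - id * num - ( id ) ) $]
Step 3: shift num. Stack=[( ( num] ptr=3 lookahead=* remaining=[* id ) - id * num - ( id ) ) $]
Step 4: reduce F->num. Stack=[( ( F] ptr=3 lookahead=* remaining=[* id ) - id * num - ( id ) ) $]
Step 5: reduce T->F. Stack=[( ( T] ptr=3 lookahead=* remaining=[* id ) - id * num - ( id ) ) $]
Step 6: shift *. Stack=[( ( T *] ptr=4 lookahead=id remaining=[id ) - id * num - ( id ) ) $]
Step 7: shift id. Stack=[( ( T * id] ptr=5 lookahead=) remaining=[) - id * num - ( id ) ) $]
Step 8: reduce F->id. Stack=[( ( T * F] ptr=5 lookahead=) remaining=[) - id * num - ( id ) ) $]
Step 9: reduce T->T * F. Stack=[( ( T] ptr=5 lookahead=) remaining=[) - id * num - ( id ) ) $]
Step 10: reduce E->T. Stack=[( ( E] ptr=5 lookahead=) remaining=[) - id * num - ( id ) ) $]
Step 11: shift ). Stack=[( ( E )] ptr=6 lookahead=- remaining=[- id * num - ( id ) ) $]
Step 12: reduce F->( E ). Stack=[( F] ptr=6 lookahead=- remaining=[- id * num - ( id ) ) $]
Step 13: reduce T->F. Stack=[( T] ptr=6 lookahead=- remaining=[- id * num - ( id ) ) $]
Step 14: reduce E->T. Stack=[( E] ptr=6 lookahead=- remaining=[- id * num - ( id ) ) $]
Step 15: shift -. Stack=[( E -] ptr=7 lookahead=id remaining=[id * num - ( id ) ) $]
Step 16: shift id. Stack=[( E - id] ptr=8 lookahead=* remaining=[* num - ( id ) ) $]
Step 17: reduce F->id. Stack=[( E - F] ptr=8 lookahead=* remaining=[* num - ( id ) ) $]
Step 18: reduce T->F. Stack=[( E - T] ptr=8 lookahead=* remaining=[* num - ( id ) ) $]
Step 19: shift *. Stack=[( E - T *] ptr=9 lookahead=num remaining=[num - ( id ) ) $]
Step 20: shift num. Stack=[( E - T * num] ptr=10 lookahead=- remaining=[- ( id ) ) $]
Step 21: reduce F->num. Stack=[( E - T * F] ptr=10 lookahead=- remaining=[- ( id ) ) $]
Step 22: reduce T->T * F. Stack=[( E - T] ptr=10 lookahead=- remaining=[- ( id ) ) $]
Step 23: reduce E->E - T. Stack=[( E] ptr=10 lookahead=- remaining=[- ( id ) ) $]
Step 24: shift -. Stack=[( E -] ptr=11 lookahead=( remaining=[( id ) ) $]
Step 25: shift (. Stack=[( E - (] ptr=12 lookahead=id remaining=[id ) ) $]
Step 26: shift id. Stack=[( E - ( id] ptr=13 lookahead=) remaining=[) ) $]
Step 27: reduce F->id. Stack=[( E - ( F] ptr=13 lookahead=) remaining=[) ) $]
Step 28: reduce T->F. Stack=[( E - ( T] ptr=13 lookahead=) remaining=[) ) $]
Step 29: reduce E->T. Stack=[( E - ( E] ptr=13 lookahead=) remaining=[) ) $]
Step 30: shift ). Stack=[( E - ( E )] ptr=14 lookahead=) remaining=[) $]
Step 31: reduce F->( E ). Stack=[( E - F] ptr=14 lookahead=) remaining=[) $]
Step 32: reduce T->F. Stack=[( E - T] ptr=14 lookahead=) remaining=[) $]
Step 33: reduce E->E - T. Stack=[( E] ptr=14 lookahead=) remaining=[) $]
Step 34: shift ). Stack=[( E )] ptr=15 lookahead=$ remaining=[$]
Step 35: reduce F->( E ). Stack=[F] ptr=15 lookahead=$ remaining=[$]
Step 36: reduce T->F. Stack=[T] ptr=15 lookahead=$ remaining=[$]
Step 37: reduce E->T. Stack=[E] ptr=15 lookahead=$ remaining=[$]
Step 38: accept. Stack=[E] ptr=15 lookahead=$ remaining=[$]

Answer: 38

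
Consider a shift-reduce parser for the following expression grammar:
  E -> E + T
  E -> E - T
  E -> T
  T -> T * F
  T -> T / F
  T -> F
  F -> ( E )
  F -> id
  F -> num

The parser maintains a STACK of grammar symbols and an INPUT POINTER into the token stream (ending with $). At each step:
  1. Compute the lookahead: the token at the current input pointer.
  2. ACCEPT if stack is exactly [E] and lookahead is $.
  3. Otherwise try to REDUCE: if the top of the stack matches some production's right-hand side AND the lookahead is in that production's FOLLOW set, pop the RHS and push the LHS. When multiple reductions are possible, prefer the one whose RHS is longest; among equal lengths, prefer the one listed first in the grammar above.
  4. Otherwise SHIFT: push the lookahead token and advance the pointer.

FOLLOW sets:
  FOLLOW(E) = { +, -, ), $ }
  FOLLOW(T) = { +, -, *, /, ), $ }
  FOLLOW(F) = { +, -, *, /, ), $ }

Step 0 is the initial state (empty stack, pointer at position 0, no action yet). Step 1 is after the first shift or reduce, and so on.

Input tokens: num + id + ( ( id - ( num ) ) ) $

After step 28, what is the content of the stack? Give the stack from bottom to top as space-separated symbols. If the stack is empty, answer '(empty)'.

Step 1: shift num. Stack=[num] ptr=1 lookahead=+ remaining=[+ id + ( ( id - ( num ) ) ) $]
Step 2: reduce F->num. Stack=[F] ptr=1 lookahead=+ remaining=[+ id + ( ( id - ( num ) ) ) $]
Step 3: reduce T->F. Stack=[T] ptr=1 lookahead=+ remaining=[+ id + ( ( id - ( num ) ) ) $]
Step 4: reduce E->T. Stack=[E] ptr=1 lookahead=+ remaining=[+ id + ( ( id - ( num ) ) ) $]
Step 5: shift +. Stack=[E +] ptr=2 lookahead=id remaining=[id + ( ( id - ( num ) ) ) $]
Step 6: shift id. Stack=[E + id] ptr=3 lookahead=+ remaining=[+ ( ( id - ( num ) ) ) $]
Step 7: reduce F->id. Stack=[E + F] ptr=3 lookahead=+ remaining=[+ ( ( id - ( num ) ) ) $]
Step 8: reduce T->F. Stack=[E + T] ptr=3 lookahead=+ remaining=[+ ( ( id - ( num ) ) ) $]
Step 9: reduce E->E + T. Stack=[E] ptr=3 lookahead=+ remaining=[+ ( ( id - ( num ) ) ) $]
Step 10: shift +. Stack=[E +] ptr=4 lookahead=( remaining=[( ( id - ( num ) ) ) $]
Step 11: shift (. Stack=[E + (] ptr=5 lookahead=( remaining=[( id - ( num ) ) ) $]
Step 12: shift (. Stack=[E + ( (] ptr=6 lookahead=id remaining=[id - ( num ) ) ) $]
Step 13: shift id. Stack=[E + ( ( id] ptr=7 lookahead=- remaining=[- ( num ) ) ) $]
Step 14: reduce F->id. Stack=[E + ( ( F] ptr=7 lookahead=- remaining=[- ( num ) ) ) $]
Step 15: reduce T->F. Stack=[E + ( ( T] ptr=7 lookahead=- remaining=[- ( num ) ) ) $]
Step 16: reduce E->T. Stack=[E + ( ( E] ptr=7 lookahead=- remaining=[- ( num ) ) ) $]
Step 17: shift -. Stack=[E + ( ( E -] ptr=8 lookahead=( remaining=[( num ) ) ) $]
Step 18: shift (. Stack=[E + ( ( E - (] ptr=9 lookahead=num remaining=[num ) ) ) $]
Step 19: shift num. Stack=[E + ( ( E - ( num] ptr=10 lookahead=) remaining=[) ) ) $]
Step 20: reduce F->num. Stack=[E + ( ( E - ( F] ptr=10 lookahead=) remaining=[) ) ) $]
Step 21: reduce T->F. Stack=[E + ( ( E - ( T] ptr=10 lookahead=) remaining=[) ) ) $]
Step 22: reduce E->T. Stack=[E + ( ( E - ( E] ptr=10 lookahead=) remaining=[) ) ) $]
Step 23: shift ). Stack=[E + ( ( E - ( E )] ptr=11 lookahead=) remaining=[) ) $]
Step 24: reduce F->( E ). Stack=[E + ( ( E - F] ptr=11 lookahead=) remaining=[) ) $]
Step 25: reduce T->F. Stack=[E + ( ( E - T] ptr=11 lookahead=) remaining=[) ) $]
Step 26: reduce E->E - T. Stack=[E + ( ( E] ptr=11 lookahead=) remaining=[) ) $]
Step 27: shift ). Stack=[E + ( ( E )] ptr=12 lookahead=) remaining=[) $]
Step 28: reduce F->( E ). Stack=[E + ( F] ptr=12 lookahead=) remaining=[) $]

Answer: E + ( F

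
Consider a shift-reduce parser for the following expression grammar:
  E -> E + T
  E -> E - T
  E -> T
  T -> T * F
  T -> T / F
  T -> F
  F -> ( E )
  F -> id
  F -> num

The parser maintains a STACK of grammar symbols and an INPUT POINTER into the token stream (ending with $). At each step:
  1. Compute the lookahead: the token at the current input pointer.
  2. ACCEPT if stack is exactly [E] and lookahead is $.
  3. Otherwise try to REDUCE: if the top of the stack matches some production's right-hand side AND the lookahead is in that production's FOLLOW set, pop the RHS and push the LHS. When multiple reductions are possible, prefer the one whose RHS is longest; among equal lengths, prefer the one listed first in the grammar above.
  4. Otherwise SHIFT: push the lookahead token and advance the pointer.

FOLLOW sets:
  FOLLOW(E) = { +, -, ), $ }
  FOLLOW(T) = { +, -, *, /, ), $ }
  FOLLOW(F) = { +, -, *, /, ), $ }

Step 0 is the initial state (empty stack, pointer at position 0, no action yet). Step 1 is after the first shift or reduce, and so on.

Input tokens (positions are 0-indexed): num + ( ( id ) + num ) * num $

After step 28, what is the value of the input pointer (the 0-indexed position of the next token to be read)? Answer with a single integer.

Answer: 11

Derivation:
Step 1: shift num. Stack=[num] ptr=1 lookahead=+ remaining=[+ ( ( id ) + num ) * num $]
Step 2: reduce F->num. Stack=[F] ptr=1 lookahead=+ remaining=[+ ( ( id ) + num ) * num $]
Step 3: reduce T->F. Stack=[T] ptr=1 lookahead=+ remaining=[+ ( ( id ) + num ) * num $]
Step 4: reduce E->T. Stack=[E] ptr=1 lookahead=+ remaining=[+ ( ( id ) + num ) * num $]
Step 5: shift +. Stack=[E +] ptr=2 lookahead=( remaining=[( ( id ) + num ) * num $]
Step 6: shift (. Stack=[E + (] ptr=3 lookahead=( remaining=[( id ) + num ) * num $]
Step 7: shift (. Stack=[E + ( (] ptr=4 lookahead=id remaining=[id ) + num ) * num $]
Step 8: shift id. Stack=[E + ( ( id] ptr=5 lookahead=) remaining=[) + num ) * num $]
Step 9: reduce F->id. Stack=[E + ( ( F] ptr=5 lookahead=) remaining=[) + num ) * num $]
Step 10: reduce T->F. Stack=[E + ( ( T] ptr=5 lookahead=) remaining=[) + num ) * num $]
Step 11: reduce E->T. Stack=[E + ( ( E] ptr=5 lookahead=) remaining=[) + num ) * num $]
Step 12: shift ). Stack=[E + ( ( E )] ptr=6 lookahead=+ remaining=[+ num ) * num $]
Step 13: reduce F->( E ). Stack=[E + ( F] ptr=6 lookahead=+ remaining=[+ num ) * num $]
Step 14: reduce T->F. Stack=[E + ( T] ptr=6 lookahead=+ remaining=[+ num ) * num $]
Step 15: reduce E->T. Stack=[E + ( E] ptr=6 lookahead=+ remaining=[+ num ) * num $]
Step 16: shift +. Stack=[E + ( E +] ptr=7 lookahead=num remaining=[num ) * num $]
Step 17: shift num. Stack=[E + ( E + num] ptr=8 lookahead=) remaining=[) * num $]
Step 18: reduce F->num. Stack=[E + ( E + F] ptr=8 lookahead=) remaining=[) * num $]
Step 19: reduce T->F. Stack=[E + ( E + T] ptr=8 lookahead=) remaining=[) * num $]
Step 20: reduce E->E + T. Stack=[E + ( E] ptr=8 lookahead=) remaining=[) * num $]
Step 21: shift ). Stack=[E + ( E )] ptr=9 lookahead=* remaining=[* num $]
Step 22: reduce F->( E ). Stack=[E + F] ptr=9 lookahead=* remaining=[* num $]
Step 23: reduce T->F. Stack=[E + T] ptr=9 lookahead=* remaining=[* num $]
Step 24: shift *. Stack=[E + T *] ptr=10 lookahead=num remaining=[num $]
Step 25: shift num. Stack=[E + T * num] ptr=11 lookahead=$ remaining=[$]
Step 26: reduce F->num. Stack=[E + T * F] ptr=11 lookahead=$ remaining=[$]
Step 27: reduce T->T * F. Stack=[E + T] ptr=11 lookahead=$ remaining=[$]
Step 28: reduce E->E + T. Stack=[E] ptr=11 lookahead=$ remaining=[$]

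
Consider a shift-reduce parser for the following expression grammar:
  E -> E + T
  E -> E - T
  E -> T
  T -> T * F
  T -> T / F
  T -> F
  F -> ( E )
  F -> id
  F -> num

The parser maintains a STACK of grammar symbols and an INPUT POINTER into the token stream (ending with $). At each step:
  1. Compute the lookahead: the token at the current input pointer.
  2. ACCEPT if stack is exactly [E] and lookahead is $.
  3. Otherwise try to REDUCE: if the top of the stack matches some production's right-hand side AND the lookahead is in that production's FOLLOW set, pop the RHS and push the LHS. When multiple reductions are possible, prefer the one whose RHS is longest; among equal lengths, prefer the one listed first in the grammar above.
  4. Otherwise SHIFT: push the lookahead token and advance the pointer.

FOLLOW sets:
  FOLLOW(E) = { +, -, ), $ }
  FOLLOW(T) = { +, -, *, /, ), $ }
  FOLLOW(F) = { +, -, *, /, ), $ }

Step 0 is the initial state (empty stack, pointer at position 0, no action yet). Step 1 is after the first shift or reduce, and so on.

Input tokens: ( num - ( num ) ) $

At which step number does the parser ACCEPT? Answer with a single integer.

Step 1: shift (. Stack=[(] ptr=1 lookahead=num remaining=[num - ( num ) ) $]
Step 2: shift num. Stack=[( num] ptr=2 lookahead=- remaining=[- ( num ) ) $]
Step 3: reduce F->num. Stack=[( F] ptr=2 lookahead=- remaining=[- ( num ) ) $]
Step 4: reduce T->F. Stack=[( T] ptr=2 lookahead=- remaining=[- ( num ) ) $]
Step 5: reduce E->T. Stack=[( E] ptr=2 lookahead=- remaining=[- ( num ) ) $]
Step 6: shift -. Stack=[( E -] ptr=3 lookahead=( remaining=[( num ) ) $]
Step 7: shift (. Stack=[( E - (] ptr=4 lookahead=num remaining=[num ) ) $]
Step 8: shift num. Stack=[( E - ( num] ptr=5 lookahead=) remaining=[) ) $]
Step 9: reduce F->num. Stack=[( E - ( F] ptr=5 lookahead=) remaining=[) ) $]
Step 10: reduce T->F. Stack=[( E - ( T] ptr=5 lookahead=) remaining=[) ) $]
Step 11: reduce E->T. Stack=[( E - ( E] ptr=5 lookahead=) remaining=[) ) $]
Step 12: shift ). Stack=[( E - ( E )] ptr=6 lookahead=) remaining=[) $]
Step 13: reduce F->( E ). Stack=[( E - F] ptr=6 lookahead=) remaining=[) $]
Step 14: reduce T->F. Stack=[( E - T] ptr=6 lookahead=) remaining=[) $]
Step 15: reduce E->E - T. Stack=[( E] ptr=6 lookahead=) remaining=[) $]
Step 16: shift ). Stack=[( E )] ptr=7 lookahead=$ remaining=[$]
Step 17: reduce F->( E ). Stack=[F] ptr=7 lookahead=$ remaining=[$]
Step 18: reduce T->F. Stack=[T] ptr=7 lookahead=$ remaining=[$]
Step 19: reduce E->T. Stack=[E] ptr=7 lookahead=$ remaining=[$]
Step 20: accept. Stack=[E] ptr=7 lookahead=$ remaining=[$]

Answer: 20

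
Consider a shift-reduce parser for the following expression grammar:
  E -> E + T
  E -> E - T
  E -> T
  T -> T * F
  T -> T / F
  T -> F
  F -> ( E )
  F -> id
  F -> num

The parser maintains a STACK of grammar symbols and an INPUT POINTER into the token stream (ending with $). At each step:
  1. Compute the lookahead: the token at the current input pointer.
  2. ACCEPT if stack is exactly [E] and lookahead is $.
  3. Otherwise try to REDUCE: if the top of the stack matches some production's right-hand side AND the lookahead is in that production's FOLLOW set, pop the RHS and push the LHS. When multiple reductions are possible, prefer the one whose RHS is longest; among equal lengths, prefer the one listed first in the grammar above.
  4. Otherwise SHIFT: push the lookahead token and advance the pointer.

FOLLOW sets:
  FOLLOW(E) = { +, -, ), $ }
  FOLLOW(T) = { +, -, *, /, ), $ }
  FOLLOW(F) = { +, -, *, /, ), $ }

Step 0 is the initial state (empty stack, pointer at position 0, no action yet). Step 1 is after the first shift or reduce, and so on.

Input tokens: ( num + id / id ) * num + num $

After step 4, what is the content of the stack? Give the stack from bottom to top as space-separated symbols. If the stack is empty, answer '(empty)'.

Step 1: shift (. Stack=[(] ptr=1 lookahead=num remaining=[num + id / id ) * num + num $]
Step 2: shift num. Stack=[( num] ptr=2 lookahead=+ remaining=[+ id / id ) * num + num $]
Step 3: reduce F->num. Stack=[( F] ptr=2 lookahead=+ remaining=[+ id / id ) * num + num $]
Step 4: reduce T->F. Stack=[( T] ptr=2 lookahead=+ remaining=[+ id / id ) * num + num $]

Answer: ( T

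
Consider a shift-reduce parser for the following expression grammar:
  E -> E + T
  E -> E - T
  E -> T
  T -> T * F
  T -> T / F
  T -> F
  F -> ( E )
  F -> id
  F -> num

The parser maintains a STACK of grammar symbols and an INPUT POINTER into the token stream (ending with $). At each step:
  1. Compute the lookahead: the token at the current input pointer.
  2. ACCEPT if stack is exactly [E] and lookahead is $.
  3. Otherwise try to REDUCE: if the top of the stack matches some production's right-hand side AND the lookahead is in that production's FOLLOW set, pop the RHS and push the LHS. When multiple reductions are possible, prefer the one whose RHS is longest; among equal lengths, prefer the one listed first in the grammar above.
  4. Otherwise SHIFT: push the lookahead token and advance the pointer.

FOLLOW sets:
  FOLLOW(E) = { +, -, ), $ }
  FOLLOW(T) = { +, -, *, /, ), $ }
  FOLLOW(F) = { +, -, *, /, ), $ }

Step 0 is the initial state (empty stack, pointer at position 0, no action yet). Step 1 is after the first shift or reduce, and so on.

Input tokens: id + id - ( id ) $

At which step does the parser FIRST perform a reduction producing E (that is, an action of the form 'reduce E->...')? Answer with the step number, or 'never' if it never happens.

Answer: 4

Derivation:
Step 1: shift id. Stack=[id] ptr=1 lookahead=+ remaining=[+ id - ( id ) $]
Step 2: reduce F->id. Stack=[F] ptr=1 lookahead=+ remaining=[+ id - ( id ) $]
Step 3: reduce T->F. Stack=[T] ptr=1 lookahead=+ remaining=[+ id - ( id ) $]
Step 4: reduce E->T. Stack=[E] ptr=1 lookahead=+ remaining=[+ id - ( id ) $]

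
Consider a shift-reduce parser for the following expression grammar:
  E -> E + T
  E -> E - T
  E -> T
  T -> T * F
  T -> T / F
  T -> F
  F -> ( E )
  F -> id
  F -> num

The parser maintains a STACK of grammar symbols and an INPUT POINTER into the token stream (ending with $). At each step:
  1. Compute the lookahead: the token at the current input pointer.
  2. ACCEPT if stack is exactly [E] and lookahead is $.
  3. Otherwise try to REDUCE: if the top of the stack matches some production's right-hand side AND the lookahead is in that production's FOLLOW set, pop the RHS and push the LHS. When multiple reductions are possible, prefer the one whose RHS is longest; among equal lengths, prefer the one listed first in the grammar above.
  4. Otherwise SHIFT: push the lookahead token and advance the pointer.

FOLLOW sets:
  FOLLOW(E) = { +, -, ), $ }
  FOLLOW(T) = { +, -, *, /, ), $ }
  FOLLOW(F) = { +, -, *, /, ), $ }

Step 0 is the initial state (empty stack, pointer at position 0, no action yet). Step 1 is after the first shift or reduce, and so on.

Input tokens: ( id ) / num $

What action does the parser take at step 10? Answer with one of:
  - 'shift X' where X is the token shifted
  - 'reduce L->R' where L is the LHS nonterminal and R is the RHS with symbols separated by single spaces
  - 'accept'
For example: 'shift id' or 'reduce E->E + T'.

Answer: shift num

Derivation:
Step 1: shift (. Stack=[(] ptr=1 lookahead=id remaining=[id ) / num $]
Step 2: shift id. Stack=[( id] ptr=2 lookahead=) remaining=[) / num $]
Step 3: reduce F->id. Stack=[( F] ptr=2 lookahead=) remaining=[) / num $]
Step 4: reduce T->F. Stack=[( T] ptr=2 lookahead=) remaining=[) / num $]
Step 5: reduce E->T. Stack=[( E] ptr=2 lookahead=) remaining=[) / num $]
Step 6: shift ). Stack=[( E )] ptr=3 lookahead=/ remaining=[/ num $]
Step 7: reduce F->( E ). Stack=[F] ptr=3 lookahead=/ remaining=[/ num $]
Step 8: reduce T->F. Stack=[T] ptr=3 lookahead=/ remaining=[/ num $]
Step 9: shift /. Stack=[T /] ptr=4 lookahead=num remaining=[num $]
Step 10: shift num. Stack=[T / num] ptr=5 lookahead=$ remaining=[$]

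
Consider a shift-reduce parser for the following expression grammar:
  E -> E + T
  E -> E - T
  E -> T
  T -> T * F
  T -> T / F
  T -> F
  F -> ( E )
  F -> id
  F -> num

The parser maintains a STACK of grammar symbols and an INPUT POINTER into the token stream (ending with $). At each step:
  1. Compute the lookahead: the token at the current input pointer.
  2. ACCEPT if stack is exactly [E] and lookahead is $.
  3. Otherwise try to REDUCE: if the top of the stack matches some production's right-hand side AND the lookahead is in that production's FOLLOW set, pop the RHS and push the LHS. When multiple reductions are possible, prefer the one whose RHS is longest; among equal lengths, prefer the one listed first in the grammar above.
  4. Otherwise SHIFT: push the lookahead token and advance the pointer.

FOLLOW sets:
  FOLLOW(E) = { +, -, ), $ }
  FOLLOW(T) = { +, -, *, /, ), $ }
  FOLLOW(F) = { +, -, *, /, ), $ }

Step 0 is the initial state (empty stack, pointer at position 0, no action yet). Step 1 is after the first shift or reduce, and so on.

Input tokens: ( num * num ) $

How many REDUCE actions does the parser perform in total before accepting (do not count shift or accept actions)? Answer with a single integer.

Step 1: shift (. Stack=[(] ptr=1 lookahead=num remaining=[num * num ) $]
Step 2: shift num. Stack=[( num] ptr=2 lookahead=* remaining=[* num ) $]
Step 3: reduce F->num. Stack=[( F] ptr=2 lookahead=* remaining=[* num ) $]
Step 4: reduce T->F. Stack=[( T] ptr=2 lookahead=* remaining=[* num ) $]
Step 5: shift *. Stack=[( T *] ptr=3 lookahead=num remaining=[num ) $]
Step 6: shift num. Stack=[( T * num] ptr=4 lookahead=) remaining=[) $]
Step 7: reduce F->num. Stack=[( T * F] ptr=4 lookahead=) remaining=[) $]
Step 8: reduce T->T * F. Stack=[( T] ptr=4 lookahead=) remaining=[) $]
Step 9: reduce E->T. Stack=[( E] ptr=4 lookahead=) remaining=[) $]
Step 10: shift ). Stack=[( E )] ptr=5 lookahead=$ remaining=[$]
Step 11: reduce F->( E ). Stack=[F] ptr=5 lookahead=$ remaining=[$]
Step 12: reduce T->F. Stack=[T] ptr=5 lookahead=$ remaining=[$]
Step 13: reduce E->T. Stack=[E] ptr=5 lookahead=$ remaining=[$]
Step 14: accept. Stack=[E] ptr=5 lookahead=$ remaining=[$]

Answer: 8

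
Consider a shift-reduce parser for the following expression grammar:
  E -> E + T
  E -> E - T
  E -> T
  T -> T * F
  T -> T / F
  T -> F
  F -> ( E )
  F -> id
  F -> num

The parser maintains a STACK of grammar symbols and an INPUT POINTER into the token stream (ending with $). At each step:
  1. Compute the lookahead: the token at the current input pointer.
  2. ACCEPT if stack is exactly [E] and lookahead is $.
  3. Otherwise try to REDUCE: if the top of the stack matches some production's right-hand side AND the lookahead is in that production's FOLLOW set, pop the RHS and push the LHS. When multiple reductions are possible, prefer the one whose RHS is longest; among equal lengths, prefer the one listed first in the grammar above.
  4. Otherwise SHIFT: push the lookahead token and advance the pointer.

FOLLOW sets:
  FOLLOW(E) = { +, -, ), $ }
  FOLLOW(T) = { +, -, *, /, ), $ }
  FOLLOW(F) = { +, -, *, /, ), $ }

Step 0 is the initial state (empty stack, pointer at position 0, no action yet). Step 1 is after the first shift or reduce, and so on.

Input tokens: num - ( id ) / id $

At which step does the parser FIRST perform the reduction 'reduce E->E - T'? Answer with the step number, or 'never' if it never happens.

Step 1: shift num. Stack=[num] ptr=1 lookahead=- remaining=[- ( id ) / id $]
Step 2: reduce F->num. Stack=[F] ptr=1 lookahead=- remaining=[- ( id ) / id $]
Step 3: reduce T->F. Stack=[T] ptr=1 lookahead=- remaining=[- ( id ) / id $]
Step 4: reduce E->T. Stack=[E] ptr=1 lookahead=- remaining=[- ( id ) / id $]
Step 5: shift -. Stack=[E -] ptr=2 lookahead=( remaining=[( id ) / id $]
Step 6: shift (. Stack=[E - (] ptr=3 lookahead=id remaining=[id ) / id $]
Step 7: shift id. Stack=[E - ( id] ptr=4 lookahead=) remaining=[) / id $]
Step 8: reduce F->id. Stack=[E - ( F] ptr=4 lookahead=) remaining=[) / id $]
Step 9: reduce T->F. Stack=[E - ( T] ptr=4 lookahead=) remaining=[) / id $]
Step 10: reduce E->T. Stack=[E - ( E] ptr=4 lookahead=) remaining=[) / id $]
Step 11: shift ). Stack=[E - ( E )] ptr=5 lookahead=/ remaining=[/ id $]
Step 12: reduce F->( E ). Stack=[E - F] ptr=5 lookahead=/ remaining=[/ id $]
Step 13: reduce T->F. Stack=[E - T] ptr=5 lookahead=/ remaining=[/ id $]
Step 14: shift /. Stack=[E - T /] ptr=6 lookahead=id remaining=[id $]
Step 15: shift id. Stack=[E - T / id] ptr=7 lookahead=$ remaining=[$]
Step 16: reduce F->id. Stack=[E - T / F] ptr=7 lookahead=$ remaining=[$]
Step 17: reduce T->T / F. Stack=[E - T] ptr=7 lookahead=$ remaining=[$]
Step 18: reduce E->E - T. Stack=[E] ptr=7 lookahead=$ remaining=[$]

Answer: 18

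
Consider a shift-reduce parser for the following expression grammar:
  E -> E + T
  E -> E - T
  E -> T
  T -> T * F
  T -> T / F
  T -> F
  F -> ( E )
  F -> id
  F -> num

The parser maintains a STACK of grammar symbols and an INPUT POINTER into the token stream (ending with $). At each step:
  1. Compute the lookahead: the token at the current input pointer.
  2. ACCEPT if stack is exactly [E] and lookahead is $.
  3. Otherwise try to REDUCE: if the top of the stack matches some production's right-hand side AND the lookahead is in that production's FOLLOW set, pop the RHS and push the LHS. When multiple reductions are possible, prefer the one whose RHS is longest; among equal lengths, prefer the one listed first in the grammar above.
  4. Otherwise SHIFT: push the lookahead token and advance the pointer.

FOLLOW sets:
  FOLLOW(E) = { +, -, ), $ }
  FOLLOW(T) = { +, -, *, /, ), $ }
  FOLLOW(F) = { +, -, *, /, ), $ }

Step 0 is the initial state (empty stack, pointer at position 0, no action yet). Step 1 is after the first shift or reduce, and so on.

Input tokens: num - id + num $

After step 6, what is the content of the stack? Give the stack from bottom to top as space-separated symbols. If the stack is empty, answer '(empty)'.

Step 1: shift num. Stack=[num] ptr=1 lookahead=- remaining=[- id + num $]
Step 2: reduce F->num. Stack=[F] ptr=1 lookahead=- remaining=[- id + num $]
Step 3: reduce T->F. Stack=[T] ptr=1 lookahead=- remaining=[- id + num $]
Step 4: reduce E->T. Stack=[E] ptr=1 lookahead=- remaining=[- id + num $]
Step 5: shift -. Stack=[E -] ptr=2 lookahead=id remaining=[id + num $]
Step 6: shift id. Stack=[E - id] ptr=3 lookahead=+ remaining=[+ num $]

Answer: E - id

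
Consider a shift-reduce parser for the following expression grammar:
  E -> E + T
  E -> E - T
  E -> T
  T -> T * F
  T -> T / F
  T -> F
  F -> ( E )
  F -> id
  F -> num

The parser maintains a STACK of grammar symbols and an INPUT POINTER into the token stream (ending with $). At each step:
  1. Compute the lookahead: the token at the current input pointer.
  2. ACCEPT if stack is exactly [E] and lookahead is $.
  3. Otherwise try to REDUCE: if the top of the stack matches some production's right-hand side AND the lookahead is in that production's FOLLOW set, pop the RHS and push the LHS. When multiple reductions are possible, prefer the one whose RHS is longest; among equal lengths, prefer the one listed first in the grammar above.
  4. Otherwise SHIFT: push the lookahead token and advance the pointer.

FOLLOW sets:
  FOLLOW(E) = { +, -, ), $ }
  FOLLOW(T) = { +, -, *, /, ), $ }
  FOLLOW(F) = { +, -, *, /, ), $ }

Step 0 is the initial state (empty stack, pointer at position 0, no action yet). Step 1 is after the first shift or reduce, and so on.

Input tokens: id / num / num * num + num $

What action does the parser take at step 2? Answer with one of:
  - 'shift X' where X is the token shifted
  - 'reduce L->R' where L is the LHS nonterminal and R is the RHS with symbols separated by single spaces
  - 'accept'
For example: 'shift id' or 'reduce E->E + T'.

Answer: reduce F->id

Derivation:
Step 1: shift id. Stack=[id] ptr=1 lookahead=/ remaining=[/ num / num * num + num $]
Step 2: reduce F->id. Stack=[F] ptr=1 lookahead=/ remaining=[/ num / num * num + num $]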